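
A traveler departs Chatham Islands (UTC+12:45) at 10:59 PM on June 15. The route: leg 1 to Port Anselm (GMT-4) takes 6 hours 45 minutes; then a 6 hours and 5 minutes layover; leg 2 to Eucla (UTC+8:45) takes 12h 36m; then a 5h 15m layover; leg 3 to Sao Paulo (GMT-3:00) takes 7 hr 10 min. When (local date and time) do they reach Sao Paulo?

9:05 PM on June 16

Convert departure to UTC: 10:59 PM − 12:45 = 10:14 AM UTC on Jun 15.
Add 6 hours 45 minutes leg 1 → 4:59 PM UTC.
Add 6 hours and 5 minutes layover in Port Anselm → 11:04 PM UTC.
Add 12 hours and 36 minutes leg 2 → 11:40 AM UTC (Jun 16).
Add 5 hours and 15 minutes layover in Eucla → 4:55 PM UTC.
Add 7 hours 10 minutes leg 3 → 12:05 AM UTC (Jun 17).
Sao Paulo is UTC−3:00, so local arrival = 12:05 AM − 3:00 = 9:05 PM on Jun 16.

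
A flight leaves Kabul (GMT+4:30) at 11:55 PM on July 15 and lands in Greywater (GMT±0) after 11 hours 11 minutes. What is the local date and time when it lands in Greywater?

6:36 AM on July 16

Convert departure to UTC: 11:55 PM − 4:30 = 7:25 PM UTC on Jul 15.
Add 11 hours and 11 minutes travel time → 6:36 AM UTC (Jul 16).
Greywater is UTC+0, so local arrival is the same: 6:36 AM on Jul 16.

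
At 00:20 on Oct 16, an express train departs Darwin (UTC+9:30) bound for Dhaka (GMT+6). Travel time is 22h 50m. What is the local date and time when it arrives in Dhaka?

19:40 on Oct 16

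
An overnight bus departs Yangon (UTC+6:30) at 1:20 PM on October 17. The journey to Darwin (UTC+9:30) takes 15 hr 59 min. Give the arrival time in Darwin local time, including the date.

Convert departure to UTC: 1:20 PM − 6:30 = 6:50 AM UTC on Oct 17.
Add 15 hours and 59 minutes travel time → 10:49 PM UTC.
Darwin is UTC+9:30, so local arrival = 10:49 PM + 9:30 = 8:19 AM on Oct 18.

8:19 AM on October 18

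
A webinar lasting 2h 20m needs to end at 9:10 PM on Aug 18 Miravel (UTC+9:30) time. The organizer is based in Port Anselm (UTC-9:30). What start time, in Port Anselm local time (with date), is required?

11:50 PM on Aug 17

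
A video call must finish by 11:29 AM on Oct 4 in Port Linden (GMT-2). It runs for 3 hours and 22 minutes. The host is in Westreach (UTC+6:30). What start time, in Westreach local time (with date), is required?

4:37 PM on Oct 4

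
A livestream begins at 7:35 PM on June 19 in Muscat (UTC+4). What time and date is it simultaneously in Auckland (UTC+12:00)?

Auckland is 8:00 ahead of Muscat.
Shift by the zone difference: 7:35 PM + 8:00 = 3:35 AM on Jun 20 in Auckland.

3:35 AM on June 20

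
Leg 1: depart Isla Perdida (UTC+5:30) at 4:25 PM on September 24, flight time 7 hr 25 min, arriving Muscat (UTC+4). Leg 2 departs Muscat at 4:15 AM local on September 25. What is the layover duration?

5 hours 55 minutes

Convert departure to UTC: 4:25 PM − 5:30 = 10:55 AM UTC on Sep 24.
Add 7 hours and 25 minutes flight time → 6:20 PM UTC.
Muscat is UTC+4:00, so local arrival = 6:20 PM + 4:00 = 10:20 PM on Sep 24.
Layover = 4:15 AM − 10:20 PM (+1 day) = 5 hours 55 minutes.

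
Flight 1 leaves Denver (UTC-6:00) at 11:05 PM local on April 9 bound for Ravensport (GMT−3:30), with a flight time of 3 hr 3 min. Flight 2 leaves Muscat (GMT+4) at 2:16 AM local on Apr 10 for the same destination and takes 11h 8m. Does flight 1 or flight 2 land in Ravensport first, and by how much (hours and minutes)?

the first, by 1 hour 16 minutes

Flight 1 in UTC: 11:05 PM + 6:00 = 5:05 AM on Apr 10.
+3 hours 3 minutes → arrive 8:08 AM UTC on Apr 10.
Flight 2 in UTC: 2:16 AM − 4:00 = 10:16 PM on Apr 9.
+11 hours and 8 minutes → arrive 9:24 AM UTC on Apr 10.
Flight 1 lands earlier by 1 hour 16 minutes.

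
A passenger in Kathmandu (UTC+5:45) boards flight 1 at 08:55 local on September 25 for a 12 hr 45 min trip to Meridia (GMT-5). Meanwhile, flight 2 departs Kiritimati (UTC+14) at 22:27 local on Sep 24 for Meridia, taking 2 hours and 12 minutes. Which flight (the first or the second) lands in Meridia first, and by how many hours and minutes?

Flight 1 in UTC: 08:55 − 5:45 = 03:10 on Sep 25.
+12 hours 45 minutes → arrive 15:55 UTC on Sep 25.
Flight 2 in UTC: 22:27 − 14:00 = 08:27 on Sep 24.
+2 hours 12 minutes → arrive 10:39 UTC on Sep 24.
Flight 2 lands earlier by 29 hours 16 minutes.

the second, by 29 hours 16 minutes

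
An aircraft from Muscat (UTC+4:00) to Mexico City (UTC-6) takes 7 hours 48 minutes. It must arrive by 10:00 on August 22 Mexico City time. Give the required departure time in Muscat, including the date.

Target arrival in UTC: 10:00 + 6:00 = 16:00 on Aug 22.
Subtract 7 hours and 48 minutes → departure 08:12 UTC on Aug 22.
Muscat is UTC+4:00: 08:12 + 4:00 = 12:12 on Aug 22.

12:12 on August 22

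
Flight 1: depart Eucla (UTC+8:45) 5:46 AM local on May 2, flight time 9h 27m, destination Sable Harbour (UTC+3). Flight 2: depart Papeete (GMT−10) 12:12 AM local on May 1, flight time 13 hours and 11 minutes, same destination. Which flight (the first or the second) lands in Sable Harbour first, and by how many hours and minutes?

the second, by 7 hours 5 minutes

Flight 1 in UTC: 5:46 AM − 8:45 = 9:01 PM on May 1.
+9 hours and 27 minutes → arrive 6:28 AM UTC on May 2.
Flight 2 in UTC: 12:12 AM + 10:00 = 10:12 AM on May 1.
+13 hours 11 minutes → arrive 11:23 PM UTC on May 1.
Flight 2 lands earlier by 7 hours 5 minutes.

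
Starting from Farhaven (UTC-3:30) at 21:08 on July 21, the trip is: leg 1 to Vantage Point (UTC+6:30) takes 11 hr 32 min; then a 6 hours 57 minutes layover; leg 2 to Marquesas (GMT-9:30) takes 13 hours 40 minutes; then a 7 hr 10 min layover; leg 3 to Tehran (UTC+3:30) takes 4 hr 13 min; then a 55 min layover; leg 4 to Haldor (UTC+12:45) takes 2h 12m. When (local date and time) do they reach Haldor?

Convert departure to UTC: 21:08 + 3:30 = 00:38 UTC on Jul 22.
Add 11 hours 32 minutes leg 1 → 12:10 UTC.
Add 6 hours and 57 minutes layover in Vantage Point → 19:07 UTC.
Add 13 hours 40 minutes leg 2 → 08:47 UTC (Jul 23).
Add 7 hours 10 minutes layover in Marquesas → 15:57 UTC.
Add 4 hours and 13 minutes leg 3 → 20:10 UTC.
Add 55 minutes layover in Tehran → 21:05 UTC.
Add 2 hours and 12 minutes leg 4 → 23:17 UTC.
Haldor is UTC+12:45, so local arrival = 23:17 + 12:45 = 12:02 on Jul 24.

12:02 on July 24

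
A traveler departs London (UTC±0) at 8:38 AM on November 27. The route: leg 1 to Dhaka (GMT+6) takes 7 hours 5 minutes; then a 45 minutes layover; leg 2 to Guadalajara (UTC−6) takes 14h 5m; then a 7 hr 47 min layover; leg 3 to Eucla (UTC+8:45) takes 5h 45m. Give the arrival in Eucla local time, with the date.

London is at UTC+0, so departure is already 8:38 AM UTC on Nov 27.
Add 7 hours and 5 minutes leg 1 → 3:43 PM UTC.
Add 45 minutes layover in Dhaka → 4:28 PM UTC.
Add 14 hours and 5 minutes leg 2 → 6:33 AM UTC (Nov 28).
Add 7 hours 47 minutes layover in Guadalajara → 2:20 PM UTC.
Add 5 hours 45 minutes leg 3 → 8:05 PM UTC.
Eucla is UTC+8:45, so local arrival = 8:05 PM + 8:45 = 4:50 AM on Nov 29.

4:50 AM on November 29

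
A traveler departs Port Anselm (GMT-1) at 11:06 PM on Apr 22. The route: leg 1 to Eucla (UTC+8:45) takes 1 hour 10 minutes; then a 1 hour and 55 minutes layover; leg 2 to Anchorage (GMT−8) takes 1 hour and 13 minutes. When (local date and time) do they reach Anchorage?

Convert departure to UTC: 11:06 PM + 1:00 = 12:06 AM UTC on Apr 23.
Add 1 hour and 10 minutes leg 1 → 1:16 AM UTC.
Add 1 hour and 55 minutes layover in Eucla → 3:11 AM UTC.
Add 1 hour and 13 minutes leg 2 → 4:24 AM UTC.
Anchorage is UTC−8:00, so local arrival = 4:24 AM − 8:00 = 8:24 PM on Apr 22.

8:24 PM on April 22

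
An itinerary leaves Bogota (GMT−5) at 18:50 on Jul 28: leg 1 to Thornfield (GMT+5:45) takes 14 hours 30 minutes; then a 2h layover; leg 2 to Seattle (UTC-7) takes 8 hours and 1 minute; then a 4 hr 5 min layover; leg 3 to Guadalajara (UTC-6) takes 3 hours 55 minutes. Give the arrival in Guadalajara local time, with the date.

02:21 on July 30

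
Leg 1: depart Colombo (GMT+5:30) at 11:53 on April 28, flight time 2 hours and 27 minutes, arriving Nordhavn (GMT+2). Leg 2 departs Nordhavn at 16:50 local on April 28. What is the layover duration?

6 hours

Convert departure to UTC: 11:53 − 5:30 = 06:23 UTC on Apr 28.
Add 2 hours and 27 minutes flight time → 08:50 UTC.
Nordhavn is UTC+2:00, so local arrival = 08:50 + 2:00 = 10:50 on Apr 28.
Layover = 16:50 − 10:50 = 6 hours.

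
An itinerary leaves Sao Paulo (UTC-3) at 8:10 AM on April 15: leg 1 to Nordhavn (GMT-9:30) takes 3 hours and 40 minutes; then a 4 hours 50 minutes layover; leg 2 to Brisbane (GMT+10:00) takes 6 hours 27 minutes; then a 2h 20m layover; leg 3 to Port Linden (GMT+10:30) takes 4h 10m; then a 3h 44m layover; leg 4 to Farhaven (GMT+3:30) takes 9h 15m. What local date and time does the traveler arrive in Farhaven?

Convert departure to UTC: 8:10 AM + 3:00 = 11:10 AM UTC on Apr 15.
Add 3 hours and 40 minutes leg 1 → 2:50 PM UTC.
Add 4 hours and 50 minutes layover in Nordhavn → 7:40 PM UTC.
Add 6 hours and 27 minutes leg 2 → 2:07 AM UTC (Apr 16).
Add 2 hours and 20 minutes layover in Brisbane → 4:27 AM UTC.
Add 4 hours 10 minutes leg 3 → 8:37 AM UTC.
Add 3 hours 44 minutes layover in Port Linden → 12:21 PM UTC.
Add 9 hours and 15 minutes leg 4 → 9:36 PM UTC.
Farhaven is UTC+3:30, so local arrival = 9:36 PM + 3:30 = 1:06 AM on Apr 17.

1:06 AM on April 17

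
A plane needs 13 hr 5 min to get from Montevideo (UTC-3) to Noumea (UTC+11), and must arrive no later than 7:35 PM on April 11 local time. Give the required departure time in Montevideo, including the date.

4:30 PM on April 10

Target arrival in UTC: 7:35 PM − 11:00 = 8:35 AM on Apr 11.
Subtract 13 hours and 5 minutes → departure 7:30 PM UTC on Apr 10.
Montevideo is UTC−3:00: 7:30 PM − 3:00 = 4:30 PM on Apr 10.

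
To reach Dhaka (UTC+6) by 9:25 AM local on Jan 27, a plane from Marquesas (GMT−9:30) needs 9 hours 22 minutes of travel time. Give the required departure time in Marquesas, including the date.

8:33 AM on January 26

Target arrival in UTC: 9:25 AM − 6:00 = 3:25 AM on Jan 27.
Subtract 9 hours and 22 minutes → departure 6:03 PM UTC on Jan 26.
Marquesas is UTC−9:30: 6:03 PM − 9:30 = 8:33 AM on Jan 26.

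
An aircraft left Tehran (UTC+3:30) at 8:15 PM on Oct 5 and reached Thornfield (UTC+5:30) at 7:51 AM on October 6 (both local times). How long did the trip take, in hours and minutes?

9 hours 36 minutes

Departure in UTC: 8:15 PM − 3:30 = 4:45 PM on Oct 5.
Arrival in UTC: 7:51 AM − 5:30 = 2:21 AM on Oct 6.
Elapsed = 2:21 AM − 4:45 PM (+1 day) = 9 hours 36 minutes.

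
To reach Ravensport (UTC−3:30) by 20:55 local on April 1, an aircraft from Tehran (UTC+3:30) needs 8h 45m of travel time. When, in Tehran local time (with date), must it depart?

19:10 on April 1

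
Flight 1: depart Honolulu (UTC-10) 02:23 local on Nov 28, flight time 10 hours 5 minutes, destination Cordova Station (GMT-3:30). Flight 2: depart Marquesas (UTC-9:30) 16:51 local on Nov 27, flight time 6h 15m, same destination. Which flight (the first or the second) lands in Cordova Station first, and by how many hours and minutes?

Flight 1 in UTC: 02:23 + 10:00 = 12:23 on Nov 28.
+10 hours and 5 minutes → arrive 22:28 UTC on Nov 28.
Flight 2 in UTC: 16:51 + 9:30 = 02:21 on Nov 28.
+6 hours and 15 minutes → arrive 08:36 UTC on Nov 28.
Flight 2 lands earlier by 13 hours 52 minutes.

the second, by 13 hours 52 minutes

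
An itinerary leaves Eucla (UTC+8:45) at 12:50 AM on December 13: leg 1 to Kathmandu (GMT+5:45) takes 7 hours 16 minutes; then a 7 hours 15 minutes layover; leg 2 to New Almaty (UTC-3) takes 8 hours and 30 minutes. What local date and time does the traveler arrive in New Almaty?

12:06 PM on December 13

Convert departure to UTC: 12:50 AM − 8:45 = 4:05 PM UTC on Dec 12.
Add 7 hours and 16 minutes leg 1 → 11:21 PM UTC.
Add 7 hours 15 minutes layover in Kathmandu → 6:36 AM UTC (Dec 13).
Add 8 hours 30 minutes leg 2 → 3:06 PM UTC.
New Almaty is UTC−3:00, so local arrival = 3:06 PM − 3:00 = 12:06 PM on Dec 13.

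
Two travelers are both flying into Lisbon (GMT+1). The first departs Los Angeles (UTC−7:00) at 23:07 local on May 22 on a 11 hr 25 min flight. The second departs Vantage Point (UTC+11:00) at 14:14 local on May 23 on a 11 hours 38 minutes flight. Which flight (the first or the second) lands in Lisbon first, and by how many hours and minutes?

Flight 1 in UTC: 23:07 + 7:00 = 06:07 on May 23.
+11 hours and 25 minutes → arrive 17:32 UTC on May 23.
Flight 2 in UTC: 14:14 − 11:00 = 03:14 on May 23.
+11 hours 38 minutes → arrive 14:52 UTC on May 23.
Flight 2 lands earlier by 2 hours 40 minutes.

the second, by 2 hours 40 minutes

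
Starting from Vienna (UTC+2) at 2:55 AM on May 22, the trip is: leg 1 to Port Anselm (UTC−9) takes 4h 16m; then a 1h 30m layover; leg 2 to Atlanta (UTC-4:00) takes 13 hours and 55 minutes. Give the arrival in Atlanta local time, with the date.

4:36 PM on May 22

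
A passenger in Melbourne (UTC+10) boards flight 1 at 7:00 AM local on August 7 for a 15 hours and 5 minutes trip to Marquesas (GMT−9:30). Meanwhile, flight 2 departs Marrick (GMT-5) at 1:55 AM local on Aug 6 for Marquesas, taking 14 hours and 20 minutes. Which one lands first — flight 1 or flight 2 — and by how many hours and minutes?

Flight 1 in UTC: 7:00 AM − 10:00 = 9:00 PM on Aug 6.
+15 hours and 5 minutes → arrive 12:05 PM UTC on Aug 7.
Flight 2 in UTC: 1:55 AM + 5:00 = 6:55 AM on Aug 6.
+14 hours and 20 minutes → arrive 9:15 PM UTC on Aug 6.
Flight 2 lands earlier by 14 hours 50 minutes.

the second, by 14 hours 50 minutes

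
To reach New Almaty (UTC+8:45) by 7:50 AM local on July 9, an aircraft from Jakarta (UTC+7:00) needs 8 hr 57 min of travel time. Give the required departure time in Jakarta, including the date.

Target arrival in UTC: 7:50 AM − 8:45 = 11:05 PM on Jul 8.
Subtract 8 hours and 57 minutes → departure 2:08 PM UTC on Jul 8.
Jakarta is UTC+7:00: 2:08 PM + 7:00 = 9:08 PM on Jul 8.

9:08 PM on July 8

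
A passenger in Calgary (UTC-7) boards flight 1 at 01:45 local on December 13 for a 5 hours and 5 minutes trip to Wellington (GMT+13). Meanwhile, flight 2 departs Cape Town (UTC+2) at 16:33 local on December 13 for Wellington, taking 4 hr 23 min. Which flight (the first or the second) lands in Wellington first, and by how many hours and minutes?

the first, by 5 hours 6 minutes

Flight 1 in UTC: 01:45 + 7:00 = 08:45 on Dec 13.
+5 hours and 5 minutes → arrive 13:50 UTC on Dec 13.
Flight 2 in UTC: 16:33 − 2:00 = 14:33 on Dec 13.
+4 hours 23 minutes → arrive 18:56 UTC on Dec 13.
Flight 1 lands earlier by 5 hours 6 minutes.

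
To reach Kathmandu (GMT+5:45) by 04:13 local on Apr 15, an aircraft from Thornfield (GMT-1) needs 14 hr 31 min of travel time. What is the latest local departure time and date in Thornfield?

06:57 on Apr 14

Target arrival in UTC: 04:13 − 5:45 = 22:28 on Apr 14.
Subtract 14 hours 31 minutes → departure 07:57 UTC on Apr 14.
Thornfield is UTC−1:00: 07:57 − 1:00 = 06:57 on Apr 14.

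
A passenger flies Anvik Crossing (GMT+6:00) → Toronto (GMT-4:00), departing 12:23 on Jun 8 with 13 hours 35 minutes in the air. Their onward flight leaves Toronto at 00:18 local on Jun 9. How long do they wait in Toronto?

8 hours 20 minutes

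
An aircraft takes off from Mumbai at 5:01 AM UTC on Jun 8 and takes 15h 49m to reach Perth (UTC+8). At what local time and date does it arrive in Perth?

4:50 AM on June 9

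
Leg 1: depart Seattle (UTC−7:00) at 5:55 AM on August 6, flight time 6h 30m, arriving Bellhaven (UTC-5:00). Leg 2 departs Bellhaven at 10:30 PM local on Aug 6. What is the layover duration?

8 hours 5 minutes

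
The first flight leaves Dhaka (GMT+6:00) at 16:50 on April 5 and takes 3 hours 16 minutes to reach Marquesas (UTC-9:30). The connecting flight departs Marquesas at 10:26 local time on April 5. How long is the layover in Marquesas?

5 hours 50 minutes

Convert departure to UTC: 16:50 − 6:00 = 10:50 UTC on Apr 5.
Add 3 hours and 16 minutes flight time → 14:06 UTC.
Marquesas is UTC−9:30, so local arrival = 14:06 − 9:30 = 04:36 on Apr 5.
Layover = 10:26 − 04:36 = 5 hours 50 minutes.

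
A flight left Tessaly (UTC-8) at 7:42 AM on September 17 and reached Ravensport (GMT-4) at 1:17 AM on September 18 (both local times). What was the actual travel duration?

Departure in UTC: 7:42 AM + 8:00 = 3:42 PM on Sep 17.
Arrival in UTC: 1:17 AM + 4:00 = 5:17 AM on Sep 18.
Elapsed = 5:17 AM − 3:42 PM (+1 day) = 13 hours 35 minutes.

13 hours 35 minutes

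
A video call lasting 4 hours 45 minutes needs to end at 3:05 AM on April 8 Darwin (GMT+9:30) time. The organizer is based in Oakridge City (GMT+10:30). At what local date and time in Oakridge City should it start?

11:20 PM on April 7

Target end time in UTC: 3:05 AM − 9:30 = 5:35 PM on Apr 7.
Subtract 4 hours and 45 minutes → start 12:50 PM UTC on Apr 7.
Oakridge City is UTC+10:30: 12:50 PM + 10:30 = 11:20 PM on Apr 7.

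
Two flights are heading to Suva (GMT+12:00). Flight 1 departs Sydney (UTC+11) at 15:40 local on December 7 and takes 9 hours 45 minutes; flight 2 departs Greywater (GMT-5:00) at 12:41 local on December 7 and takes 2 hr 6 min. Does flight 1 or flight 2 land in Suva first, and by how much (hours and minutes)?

the first, by 5 hours 22 minutes

Flight 1 in UTC: 15:40 − 11:00 = 04:40 on Dec 7.
+9 hours and 45 minutes → arrive 14:25 UTC on Dec 7.
Flight 2 in UTC: 12:41 + 5:00 = 17:41 on Dec 7.
+2 hours 6 minutes → arrive 19:47 UTC on Dec 7.
Flight 1 lands earlier by 5 hours 22 minutes.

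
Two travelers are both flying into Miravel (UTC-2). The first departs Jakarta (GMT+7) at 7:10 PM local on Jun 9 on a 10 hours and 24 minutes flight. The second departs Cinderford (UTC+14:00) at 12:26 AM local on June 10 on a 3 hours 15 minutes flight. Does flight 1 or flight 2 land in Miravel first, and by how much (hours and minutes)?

the second, by 8 hours 53 minutes

Flight 1 in UTC: 7:10 PM − 7:00 = 12:10 PM on Jun 9.
+10 hours 24 minutes → arrive 10:34 PM UTC on Jun 9.
Flight 2 in UTC: 12:26 AM − 14:00 = 10:26 AM on Jun 9.
+3 hours 15 minutes → arrive 1:41 PM UTC on Jun 9.
Flight 2 lands earlier by 8 hours 53 minutes.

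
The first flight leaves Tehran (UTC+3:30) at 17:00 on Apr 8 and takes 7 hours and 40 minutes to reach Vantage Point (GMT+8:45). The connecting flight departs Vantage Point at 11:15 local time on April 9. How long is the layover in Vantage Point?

Convert departure to UTC: 17:00 − 3:30 = 13:30 UTC on Apr 8.
Add 7 hours and 40 minutes flight time → 21:10 UTC.
Vantage Point is UTC+8:45, so local arrival = 21:10 + 8:45 = 05:55 on Apr 9.
Layover = 11:15 − 05:55 = 5 hours 20 minutes.

5 hours 20 minutes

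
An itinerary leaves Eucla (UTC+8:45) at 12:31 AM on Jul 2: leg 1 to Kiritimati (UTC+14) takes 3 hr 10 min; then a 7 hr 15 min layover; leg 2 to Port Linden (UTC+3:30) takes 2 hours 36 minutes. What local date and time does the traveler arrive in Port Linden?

8:17 AM on Jul 2

Convert departure to UTC: 12:31 AM − 8:45 = 3:46 PM UTC on Jul 1.
Add 3 hours 10 minutes leg 1 → 6:56 PM UTC.
Add 7 hours 15 minutes layover in Kiritimati → 2:11 AM UTC (Jul 2).
Add 2 hours and 36 minutes leg 2 → 4:47 AM UTC.
Port Linden is UTC+3:30, so local arrival = 4:47 AM + 3:30 = 8:17 AM on Jul 2.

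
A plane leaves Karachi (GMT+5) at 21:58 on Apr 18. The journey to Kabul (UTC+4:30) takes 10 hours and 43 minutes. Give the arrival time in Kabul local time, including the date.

08:11 on April 19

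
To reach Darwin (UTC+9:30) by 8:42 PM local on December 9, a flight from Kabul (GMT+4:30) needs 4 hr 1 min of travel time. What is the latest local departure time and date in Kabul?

11:41 AM on December 9

Target arrival in UTC: 8:42 PM − 9:30 = 11:12 AM on Dec 9.
Subtract 4 hours and 1 minute → departure 7:11 AM UTC on Dec 9.
Kabul is UTC+4:30: 7:11 AM + 4:30 = 11:41 AM on Dec 9.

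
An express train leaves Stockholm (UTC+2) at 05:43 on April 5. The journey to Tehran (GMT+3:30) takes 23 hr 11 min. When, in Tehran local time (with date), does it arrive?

06:24 on April 6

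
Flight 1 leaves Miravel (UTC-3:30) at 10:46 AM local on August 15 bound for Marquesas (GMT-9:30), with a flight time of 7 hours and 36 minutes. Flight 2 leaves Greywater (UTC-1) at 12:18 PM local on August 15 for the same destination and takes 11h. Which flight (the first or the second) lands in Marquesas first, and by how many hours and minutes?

the first, by 2 hours 26 minutes

Flight 1 in UTC: 10:46 AM + 3:30 = 2:16 PM on Aug 15.
+7 hours 36 minutes → arrive 9:52 PM UTC on Aug 15.
Flight 2 in UTC: 12:18 PM + 1:00 = 1:18 PM on Aug 15.
+11 hours → arrive 12:18 AM UTC on Aug 16.
Flight 1 lands earlier by 2 hours 26 minutes.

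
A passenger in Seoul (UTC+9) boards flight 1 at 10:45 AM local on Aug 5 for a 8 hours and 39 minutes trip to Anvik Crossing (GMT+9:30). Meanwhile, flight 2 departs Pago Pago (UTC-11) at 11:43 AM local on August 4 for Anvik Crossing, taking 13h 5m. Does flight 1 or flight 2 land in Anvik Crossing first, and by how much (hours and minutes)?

the first, by 1 hour 24 minutes

Flight 1 in UTC: 10:45 AM − 9:00 = 1:45 AM on Aug 5.
+8 hours and 39 minutes → arrive 10:24 AM UTC on Aug 5.
Flight 2 in UTC: 11:43 AM + 11:00 = 10:43 PM on Aug 4.
+13 hours and 5 minutes → arrive 11:48 AM UTC on Aug 5.
Flight 1 lands earlier by 1 hour 24 minutes.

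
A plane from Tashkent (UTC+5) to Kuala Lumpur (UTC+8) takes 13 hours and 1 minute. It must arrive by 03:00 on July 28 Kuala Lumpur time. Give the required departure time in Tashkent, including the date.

Target arrival in UTC: 03:00 − 8:00 = 19:00 on Jul 27.
Subtract 13 hours and 1 minute → departure 05:59 UTC on Jul 27.
Tashkent is UTC+5:00: 05:59 + 5:00 = 10:59 on Jul 27.

10:59 on July 27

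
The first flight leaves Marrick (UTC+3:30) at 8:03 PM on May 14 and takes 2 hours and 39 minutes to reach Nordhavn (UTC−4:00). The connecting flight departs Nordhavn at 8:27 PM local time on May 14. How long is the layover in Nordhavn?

5 hours 15 minutes

Convert departure to UTC: 8:03 PM − 3:30 = 4:33 PM UTC on May 14.
Add 2 hours 39 minutes flight time → 7:12 PM UTC.
Nordhavn is UTC−4:00, so local arrival = 7:12 PM − 4:00 = 3:12 PM on May 14.
Layover = 8:27 PM − 3:12 PM = 5 hours 15 minutes.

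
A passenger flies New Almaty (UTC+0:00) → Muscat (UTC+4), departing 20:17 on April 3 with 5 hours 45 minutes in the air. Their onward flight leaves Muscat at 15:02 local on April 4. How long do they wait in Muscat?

New Almaty is at UTC+0, so departure is already 20:17 UTC on Apr 3.
Add 5 hours 45 minutes flight time → 02:02 UTC (Apr 4).
Muscat is UTC+4:00, so local arrival = 02:02 + 4:00 = 06:02 on Apr 4.
Layover = 15:02 − 06:02 = 9 hours.

9 hours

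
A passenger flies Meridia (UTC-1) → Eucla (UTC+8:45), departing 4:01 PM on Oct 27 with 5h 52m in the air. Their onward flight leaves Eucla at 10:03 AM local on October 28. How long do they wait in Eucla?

Convert departure to UTC: 4:01 PM + 1:00 = 5:01 PM UTC on Oct 27.
Add 5 hours 52 minutes flight time → 10:53 PM UTC.
Eucla is UTC+8:45, so local arrival = 10:53 PM + 8:45 = 7:38 AM on Oct 28.
Layover = 10:03 AM − 7:38 AM = 2 hours 25 minutes.

2 hours 25 minutes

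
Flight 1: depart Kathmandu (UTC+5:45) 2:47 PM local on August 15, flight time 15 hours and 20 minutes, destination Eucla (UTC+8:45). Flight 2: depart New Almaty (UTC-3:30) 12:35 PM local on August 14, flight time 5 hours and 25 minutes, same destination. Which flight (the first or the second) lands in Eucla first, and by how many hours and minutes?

the second, by 26 hours 52 minutes

Flight 1 in UTC: 2:47 PM − 5:45 = 9:02 AM on Aug 15.
+15 hours and 20 minutes → arrive 12:22 AM UTC on Aug 16.
Flight 2 in UTC: 12:35 PM + 3:30 = 4:05 PM on Aug 14.
+5 hours and 25 minutes → arrive 9:30 PM UTC on Aug 14.
Flight 2 lands earlier by 26 hours 52 minutes.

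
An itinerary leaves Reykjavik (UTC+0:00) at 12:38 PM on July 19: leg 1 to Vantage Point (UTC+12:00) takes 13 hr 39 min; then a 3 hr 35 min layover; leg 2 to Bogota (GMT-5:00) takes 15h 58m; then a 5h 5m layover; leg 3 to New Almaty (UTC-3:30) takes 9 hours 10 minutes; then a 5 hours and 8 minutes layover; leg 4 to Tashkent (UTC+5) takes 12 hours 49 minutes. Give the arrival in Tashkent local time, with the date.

Reykjavik is at UTC+0, so departure is already 12:38 PM UTC on Jul 19.
Add 13 hours and 39 minutes leg 1 → 2:17 AM UTC (Jul 20).
Add 3 hours and 35 minutes layover in Vantage Point → 5:52 AM UTC.
Add 15 hours and 58 minutes leg 2 → 9:50 PM UTC.
Add 5 hours 5 minutes layover in Bogota → 2:55 AM UTC (Jul 21).
Add 9 hours 10 minutes leg 3 → 12:05 PM UTC.
Add 5 hours and 8 minutes layover in New Almaty → 5:13 PM UTC.
Add 12 hours and 49 minutes leg 4 → 6:02 AM UTC (Jul 22).
Tashkent is UTC+5:00, so local arrival = 6:02 AM + 5:00 = 11:02 AM on Jul 22.

11:02 AM on July 22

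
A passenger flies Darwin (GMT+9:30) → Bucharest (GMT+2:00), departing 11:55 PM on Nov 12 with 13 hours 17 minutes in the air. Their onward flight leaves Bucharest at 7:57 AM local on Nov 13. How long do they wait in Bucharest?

2 hours 15 minutes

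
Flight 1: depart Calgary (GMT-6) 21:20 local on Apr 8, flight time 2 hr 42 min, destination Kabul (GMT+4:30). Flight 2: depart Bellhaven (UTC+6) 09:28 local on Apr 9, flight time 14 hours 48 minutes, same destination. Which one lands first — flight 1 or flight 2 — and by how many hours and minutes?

Flight 1 in UTC: 21:20 + 6:00 = 03:20 on Apr 9.
+2 hours 42 minutes → arrive 06:02 UTC on Apr 9.
Flight 2 in UTC: 09:28 − 6:00 = 03:28 on Apr 9.
+14 hours 48 minutes → arrive 18:16 UTC on Apr 9.
Flight 1 lands earlier by 12 hours 14 minutes.

the first, by 12 hours 14 minutes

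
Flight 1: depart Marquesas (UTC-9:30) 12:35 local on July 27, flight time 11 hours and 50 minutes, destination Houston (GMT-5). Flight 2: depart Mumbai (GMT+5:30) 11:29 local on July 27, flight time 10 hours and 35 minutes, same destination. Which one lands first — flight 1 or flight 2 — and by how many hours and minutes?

Flight 1 in UTC: 12:35 + 9:30 = 22:05 on Jul 27.
+11 hours and 50 minutes → arrive 09:55 UTC on Jul 28.
Flight 2 in UTC: 11:29 − 5:30 = 05:59 on Jul 27.
+10 hours 35 minutes → arrive 16:34 UTC on Jul 27.
Flight 2 lands earlier by 17 hours 21 minutes.

the second, by 17 hours 21 minutes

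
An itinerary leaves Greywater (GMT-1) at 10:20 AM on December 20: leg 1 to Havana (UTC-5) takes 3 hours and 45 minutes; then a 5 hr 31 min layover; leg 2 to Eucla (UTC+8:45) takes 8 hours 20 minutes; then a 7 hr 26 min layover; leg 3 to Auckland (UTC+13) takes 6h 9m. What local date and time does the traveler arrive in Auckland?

Convert departure to UTC: 10:20 AM + 1:00 = 11:20 AM UTC on Dec 20.
Add 3 hours 45 minutes leg 1 → 3:05 PM UTC.
Add 5 hours 31 minutes layover in Havana → 8:36 PM UTC.
Add 8 hours and 20 minutes leg 2 → 4:56 AM UTC (Dec 21).
Add 7 hours and 26 minutes layover in Eucla → 12:22 PM UTC.
Add 6 hours 9 minutes leg 3 → 6:31 PM UTC.
Auckland is UTC+13:00, so local arrival = 6:31 PM + 13:00 = 7:31 AM on Dec 22.

7:31 AM on Dec 22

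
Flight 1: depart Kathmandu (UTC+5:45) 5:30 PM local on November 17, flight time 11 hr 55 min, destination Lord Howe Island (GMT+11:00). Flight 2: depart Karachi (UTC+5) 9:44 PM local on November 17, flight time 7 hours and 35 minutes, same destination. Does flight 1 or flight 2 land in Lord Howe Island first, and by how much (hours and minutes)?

Flight 1 in UTC: 5:30 PM − 5:45 = 11:45 AM on Nov 17.
+11 hours and 55 minutes → arrive 11:40 PM UTC on Nov 17.
Flight 2 in UTC: 9:44 PM − 5:00 = 4:44 PM on Nov 17.
+7 hours and 35 minutes → arrive 12:19 AM UTC on Nov 18.
Flight 1 lands earlier by 39 minutes.

the first, by 39 minutes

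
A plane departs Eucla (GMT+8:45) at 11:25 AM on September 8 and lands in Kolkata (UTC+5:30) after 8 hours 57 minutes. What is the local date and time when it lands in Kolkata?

5:07 PM on September 8

Convert departure to UTC: 11:25 AM − 8:45 = 2:40 AM UTC on Sep 8.
Add 8 hours and 57 minutes travel time → 11:37 AM UTC.
Kolkata is UTC+5:30, so local arrival = 11:37 AM + 5:30 = 5:07 PM on Sep 8.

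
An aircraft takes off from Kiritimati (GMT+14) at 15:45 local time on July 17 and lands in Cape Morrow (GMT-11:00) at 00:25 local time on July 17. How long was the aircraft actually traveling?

9 hours 40 minutes

Departure in UTC: 15:45 − 14:00 = 01:45 on Jul 17.
Arrival in UTC: 00:25 + 11:00 = 11:25 on Jul 17.
Elapsed = 11:25 − 01:45 = 9 hours 40 minutes.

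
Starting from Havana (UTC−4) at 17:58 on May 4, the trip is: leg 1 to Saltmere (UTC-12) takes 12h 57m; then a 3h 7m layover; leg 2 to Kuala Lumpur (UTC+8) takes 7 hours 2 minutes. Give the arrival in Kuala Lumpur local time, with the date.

05:04 on May 6

Convert departure to UTC: 17:58 + 4:00 = 21:58 UTC on May 4.
Add 12 hours and 57 minutes leg 1 → 10:55 UTC (May 5).
Add 3 hours and 7 minutes layover in Saltmere → 14:02 UTC.
Add 7 hours 2 minutes leg 2 → 21:04 UTC.
Kuala Lumpur is UTC+8:00, so local arrival = 21:04 + 8:00 = 05:04 on May 6.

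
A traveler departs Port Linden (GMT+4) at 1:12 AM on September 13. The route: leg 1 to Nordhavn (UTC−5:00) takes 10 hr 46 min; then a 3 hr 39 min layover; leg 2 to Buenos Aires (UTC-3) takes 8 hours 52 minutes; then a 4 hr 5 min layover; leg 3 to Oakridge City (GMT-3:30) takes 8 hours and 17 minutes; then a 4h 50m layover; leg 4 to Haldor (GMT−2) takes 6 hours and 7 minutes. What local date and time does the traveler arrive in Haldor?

5:48 PM on September 14

Convert departure to UTC: 1:12 AM − 4:00 = 9:12 PM UTC on Sep 12.
Add 10 hours and 46 minutes leg 1 → 7:58 AM UTC (Sep 13).
Add 3 hours 39 minutes layover in Nordhavn → 11:37 AM UTC.
Add 8 hours 52 minutes leg 2 → 8:29 PM UTC.
Add 4 hours 5 minutes layover in Buenos Aires → 12:34 AM UTC (Sep 14).
Add 8 hours 17 minutes leg 3 → 8:51 AM UTC.
Add 4 hours and 50 minutes layover in Oakridge City → 1:41 PM UTC.
Add 6 hours and 7 minutes leg 4 → 7:48 PM UTC.
Haldor is UTC−2:00, so local arrival = 7:48 PM − 2:00 = 5:48 PM on Sep 14.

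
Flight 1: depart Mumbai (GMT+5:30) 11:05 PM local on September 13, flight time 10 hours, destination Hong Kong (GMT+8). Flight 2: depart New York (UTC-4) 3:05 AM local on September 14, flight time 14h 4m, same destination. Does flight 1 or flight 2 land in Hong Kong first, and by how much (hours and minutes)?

the first, by 17 hours 34 minutes

Flight 1 in UTC: 11:05 PM − 5:30 = 5:35 PM on Sep 13.
+10 hours → arrive 3:35 AM UTC on Sep 14.
Flight 2 in UTC: 3:05 AM + 4:00 = 7:05 AM on Sep 14.
+14 hours and 4 minutes → arrive 9:09 PM UTC on Sep 14.
Flight 1 lands earlier by 17 hours 34 minutes.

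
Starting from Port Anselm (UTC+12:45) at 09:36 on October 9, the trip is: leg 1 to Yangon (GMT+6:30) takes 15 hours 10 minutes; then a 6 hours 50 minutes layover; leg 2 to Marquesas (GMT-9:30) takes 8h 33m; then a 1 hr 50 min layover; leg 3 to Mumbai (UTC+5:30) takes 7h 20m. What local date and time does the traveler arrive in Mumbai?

Convert departure to UTC: 09:36 − 12:45 = 20:51 UTC on Oct 8.
Add 15 hours 10 minutes leg 1 → 12:01 UTC (Oct 9).
Add 6 hours and 50 minutes layover in Yangon → 18:51 UTC.
Add 8 hours 33 minutes leg 2 → 03:24 UTC (Oct 10).
Add 1 hour 50 minutes layover in Marquesas → 05:14 UTC.
Add 7 hours 20 minutes leg 3 → 12:34 UTC.
Mumbai is UTC+5:30, so local arrival = 12:34 + 5:30 = 18:04 on Oct 10.

18:04 on Oct 10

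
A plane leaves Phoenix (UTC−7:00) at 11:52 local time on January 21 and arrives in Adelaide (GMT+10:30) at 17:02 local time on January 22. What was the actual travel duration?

11 hours 40 minutes

Departure in UTC: 11:52 + 7:00 = 18:52 on Jan 21.
Arrival in UTC: 17:02 − 10:30 = 06:32 on Jan 22.
Elapsed = 06:32 − 18:52 (+1 day) = 11 hours 40 minutes.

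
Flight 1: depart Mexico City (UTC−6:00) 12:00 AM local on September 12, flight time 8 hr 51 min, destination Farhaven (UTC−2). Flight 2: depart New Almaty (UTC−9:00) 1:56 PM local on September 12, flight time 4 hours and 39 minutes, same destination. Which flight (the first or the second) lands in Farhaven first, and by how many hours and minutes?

Flight 1 in UTC: 12:00 AM + 6:00 = 6:00 AM on Sep 12.
+8 hours and 51 minutes → arrive 2:51 PM UTC on Sep 12.
Flight 2 in UTC: 1:56 PM + 9:00 = 10:56 PM on Sep 12.
+4 hours 39 minutes → arrive 3:35 AM UTC on Sep 13.
Flight 1 lands earlier by 12 hours 44 minutes.

the first, by 12 hours 44 minutes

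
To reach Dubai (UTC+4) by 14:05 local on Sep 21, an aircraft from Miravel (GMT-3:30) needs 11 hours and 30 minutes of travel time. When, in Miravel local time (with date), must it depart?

Target arrival in UTC: 14:05 − 4:00 = 10:05 on Sep 21.
Subtract 11 hours and 30 minutes → departure 22:35 UTC on Sep 20.
Miravel is UTC−3:30: 22:35 − 3:30 = 19:05 on Sep 20.

19:05 on Sep 20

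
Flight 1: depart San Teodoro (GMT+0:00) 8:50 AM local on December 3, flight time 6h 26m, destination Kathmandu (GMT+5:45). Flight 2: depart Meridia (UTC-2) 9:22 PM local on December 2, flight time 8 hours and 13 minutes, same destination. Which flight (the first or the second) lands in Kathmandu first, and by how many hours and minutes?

the second, by 7 hours 41 minutes

Flight 1 departs at 8:50 AM UTC (Dec 3).
+6 hours and 26 minutes → arrive 3:16 PM UTC on Dec 3.
Flight 2 in UTC: 9:22 PM + 2:00 = 11:22 PM on Dec 2.
+8 hours 13 minutes → arrive 7:35 AM UTC on Dec 3.
Flight 2 lands earlier by 7 hours 41 minutes.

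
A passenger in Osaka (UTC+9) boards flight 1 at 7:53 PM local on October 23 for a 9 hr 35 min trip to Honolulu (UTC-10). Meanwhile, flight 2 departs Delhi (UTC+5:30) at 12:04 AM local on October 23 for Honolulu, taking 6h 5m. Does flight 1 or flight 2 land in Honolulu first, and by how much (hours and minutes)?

Flight 1 in UTC: 7:53 PM − 9:00 = 10:53 AM on Oct 23.
+9 hours and 35 minutes → arrive 8:28 PM UTC on Oct 23.
Flight 2 in UTC: 12:04 AM − 5:30 = 6:34 PM on Oct 22.
+6 hours 5 minutes → arrive 12:39 AM UTC on Oct 23.
Flight 2 lands earlier by 19 hours 49 minutes.

the second, by 19 hours 49 minutes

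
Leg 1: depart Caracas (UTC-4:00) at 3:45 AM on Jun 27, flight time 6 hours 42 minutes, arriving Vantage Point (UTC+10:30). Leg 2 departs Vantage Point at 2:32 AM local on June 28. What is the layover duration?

1 hour 35 minutes

Convert departure to UTC: 3:45 AM + 4:00 = 7:45 AM UTC on Jun 27.
Add 6 hours and 42 minutes flight time → 2:27 PM UTC.
Vantage Point is UTC+10:30, so local arrival = 2:27 PM + 10:30 = 12:57 AM on Jun 28.
Layover = 2:32 AM − 12:57 AM = 1 hour 35 minutes.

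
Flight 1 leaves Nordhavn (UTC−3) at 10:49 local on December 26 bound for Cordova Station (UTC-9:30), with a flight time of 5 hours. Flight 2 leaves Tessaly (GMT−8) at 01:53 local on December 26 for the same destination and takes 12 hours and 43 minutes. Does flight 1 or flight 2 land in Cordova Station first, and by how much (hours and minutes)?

Flight 1 in UTC: 10:49 + 3:00 = 13:49 on Dec 26.
+5 hours → arrive 18:49 UTC on Dec 26.
Flight 2 in UTC: 01:53 + 8:00 = 09:53 on Dec 26.
+12 hours and 43 minutes → arrive 22:36 UTC on Dec 26.
Flight 1 lands earlier by 3 hours 47 minutes.

the first, by 3 hours 47 minutes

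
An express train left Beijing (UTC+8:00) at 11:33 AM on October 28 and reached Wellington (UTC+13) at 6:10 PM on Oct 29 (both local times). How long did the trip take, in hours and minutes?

25 hours 37 minutes

Departure in UTC: 11:33 AM − 8:00 = 3:33 AM on Oct 28.
Arrival in UTC: 6:10 PM − 13:00 = 5:10 AM on Oct 29.
Elapsed = 5:10 AM − 3:33 AM (+1 day) = 25 hours 37 minutes.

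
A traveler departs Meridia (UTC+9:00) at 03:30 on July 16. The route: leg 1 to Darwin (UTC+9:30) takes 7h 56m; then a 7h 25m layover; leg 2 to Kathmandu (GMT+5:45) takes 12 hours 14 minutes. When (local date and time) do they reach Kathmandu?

03:50 on Jul 17

Convert departure to UTC: 03:30 − 9:00 = 18:30 UTC on Jul 15.
Add 7 hours 56 minutes leg 1 → 02:26 UTC (Jul 16).
Add 7 hours 25 minutes layover in Darwin → 09:51 UTC.
Add 12 hours and 14 minutes leg 2 → 22:05 UTC.
Kathmandu is UTC+5:45, so local arrival = 22:05 + 5:45 = 03:50 on Jul 17.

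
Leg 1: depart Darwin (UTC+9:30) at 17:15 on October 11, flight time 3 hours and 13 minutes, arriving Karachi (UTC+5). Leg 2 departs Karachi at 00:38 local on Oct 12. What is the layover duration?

Convert departure to UTC: 17:15 − 9:30 = 07:45 UTC on Oct 11.
Add 3 hours 13 minutes flight time → 10:58 UTC.
Karachi is UTC+5:00, so local arrival = 10:58 + 5:00 = 15:58 on Oct 11.
Layover = 00:38 − 15:58 (+1 day) = 8 hours 40 minutes.

8 hours 40 minutes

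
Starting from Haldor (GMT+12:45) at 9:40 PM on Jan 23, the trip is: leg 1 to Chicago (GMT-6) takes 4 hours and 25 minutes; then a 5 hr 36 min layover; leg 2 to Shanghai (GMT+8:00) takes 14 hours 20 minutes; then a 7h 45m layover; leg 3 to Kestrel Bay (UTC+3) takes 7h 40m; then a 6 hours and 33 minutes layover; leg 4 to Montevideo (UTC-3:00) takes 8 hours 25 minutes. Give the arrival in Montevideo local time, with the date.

12:39 PM on January 25

Convert departure to UTC: 9:40 PM − 12:45 = 8:55 AM UTC on Jan 23.
Add 4 hours and 25 minutes leg 1 → 1:20 PM UTC.
Add 5 hours and 36 minutes layover in Chicago → 6:56 PM UTC.
Add 14 hours 20 minutes leg 2 → 9:16 AM UTC (Jan 24).
Add 7 hours and 45 minutes layover in Shanghai → 5:01 PM UTC.
Add 7 hours 40 minutes leg 3 → 12:41 AM UTC (Jan 25).
Add 6 hours and 33 minutes layover in Kestrel Bay → 7:14 AM UTC.
Add 8 hours 25 minutes leg 4 → 3:39 PM UTC.
Montevideo is UTC−3:00, so local arrival = 3:39 PM − 3:00 = 12:39 PM on Jan 25.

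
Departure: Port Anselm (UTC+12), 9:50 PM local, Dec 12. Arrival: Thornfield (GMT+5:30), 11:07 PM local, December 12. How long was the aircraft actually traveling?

Departure in UTC: 9:50 PM − 12:00 = 9:50 AM on Dec 12.
Arrival in UTC: 11:07 PM − 5:30 = 5:37 PM on Dec 12.
Elapsed = 5:37 PM − 9:50 AM = 7 hours 47 minutes.

7 hours 47 minutes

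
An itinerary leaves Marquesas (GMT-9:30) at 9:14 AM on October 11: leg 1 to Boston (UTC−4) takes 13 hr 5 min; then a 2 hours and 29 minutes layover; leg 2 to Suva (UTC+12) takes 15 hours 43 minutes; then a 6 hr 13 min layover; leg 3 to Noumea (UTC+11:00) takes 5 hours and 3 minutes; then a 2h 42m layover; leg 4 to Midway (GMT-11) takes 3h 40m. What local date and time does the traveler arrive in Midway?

Convert departure to UTC: 9:14 AM + 9:30 = 6:44 PM UTC on Oct 11.
Add 13 hours and 5 minutes leg 1 → 7:49 AM UTC (Oct 12).
Add 2 hours 29 minutes layover in Boston → 10:18 AM UTC.
Add 15 hours 43 minutes leg 2 → 2:01 AM UTC (Oct 13).
Add 6 hours 13 minutes layover in Suva → 8:14 AM UTC.
Add 5 hours 3 minutes leg 3 → 1:17 PM UTC.
Add 2 hours 42 minutes layover in Noumea → 3:59 PM UTC.
Add 3 hours 40 minutes leg 4 → 7:39 PM UTC.
Midway is UTC−11:00, so local arrival = 7:39 PM − 11:00 = 8:39 AM on Oct 13.

8:39 AM on Oct 13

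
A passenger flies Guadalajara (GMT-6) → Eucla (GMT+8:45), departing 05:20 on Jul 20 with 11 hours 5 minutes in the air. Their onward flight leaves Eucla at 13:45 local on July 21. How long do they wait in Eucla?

Convert departure to UTC: 05:20 + 6:00 = 11:20 UTC on Jul 20.
Add 11 hours 5 minutes flight time → 22:25 UTC.
Eucla is UTC+8:45, so local arrival = 22:25 + 8:45 = 07:10 on Jul 21.
Layover = 13:45 − 07:10 = 6 hours 35 minutes.

6 hours 35 minutes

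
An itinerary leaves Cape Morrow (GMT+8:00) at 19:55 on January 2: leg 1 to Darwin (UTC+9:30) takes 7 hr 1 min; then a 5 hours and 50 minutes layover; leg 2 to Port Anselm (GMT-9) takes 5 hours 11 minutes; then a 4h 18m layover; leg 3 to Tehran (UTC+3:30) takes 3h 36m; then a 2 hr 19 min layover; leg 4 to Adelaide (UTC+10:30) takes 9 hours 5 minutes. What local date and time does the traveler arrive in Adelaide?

11:45 on January 4

Convert departure to UTC: 19:55 − 8:00 = 11:55 UTC on Jan 2.
Add 7 hours 1 minute leg 1 → 18:56 UTC.
Add 5 hours 50 minutes layover in Darwin → 00:46 UTC (Jan 3).
Add 5 hours and 11 minutes leg 2 → 05:57 UTC.
Add 4 hours 18 minutes layover in Port Anselm → 10:15 UTC.
Add 3 hours and 36 minutes leg 3 → 13:51 UTC.
Add 2 hours and 19 minutes layover in Tehran → 16:10 UTC.
Add 9 hours 5 minutes leg 4 → 01:15 UTC (Jan 4).
Adelaide is UTC+10:30, so local arrival = 01:15 + 10:30 = 11:45 on Jan 4.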